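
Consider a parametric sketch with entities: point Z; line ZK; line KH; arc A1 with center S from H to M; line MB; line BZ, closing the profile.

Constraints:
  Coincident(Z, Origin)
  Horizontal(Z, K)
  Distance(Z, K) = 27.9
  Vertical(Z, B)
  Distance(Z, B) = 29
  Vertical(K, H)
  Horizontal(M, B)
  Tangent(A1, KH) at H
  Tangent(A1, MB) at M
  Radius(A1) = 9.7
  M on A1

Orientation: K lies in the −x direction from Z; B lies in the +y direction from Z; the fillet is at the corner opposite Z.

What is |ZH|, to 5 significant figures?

33.925

Z is at the origin; ZK is horizontal with |ZK| = 27.9 and K on the −x side, so K = (-27.900, 0.0000). Z and B share the same x with |ZB| = 29.0 and B on the +y side, so B = (0.0000, 29.000). The virtual corner opposite Z is at (-27.900, 29.000). Tangency of A1 to KH means the radius SH is perpendicular to KH and tangency of A1 to MB means the radius SM is perpendicular to MB, with radius 9.7, so the center S sits 9.7 in from both sides at S = (-18.200, 19.300). That places the tangent points at H = (-27.900, 19.300) on KH and M = (-18.200, 29.000) on MB. Then |ZH| = |H − Z| = 33.925.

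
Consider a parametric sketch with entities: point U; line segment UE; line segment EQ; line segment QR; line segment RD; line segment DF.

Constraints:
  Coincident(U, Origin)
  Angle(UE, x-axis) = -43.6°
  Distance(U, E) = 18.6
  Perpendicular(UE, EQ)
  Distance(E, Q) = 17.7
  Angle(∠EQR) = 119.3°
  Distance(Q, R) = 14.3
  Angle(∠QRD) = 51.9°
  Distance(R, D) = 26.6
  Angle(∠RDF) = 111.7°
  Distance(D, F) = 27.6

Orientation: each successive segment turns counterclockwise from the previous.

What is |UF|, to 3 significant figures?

37.9

U is at the origin; UE runs at -43.6° with length 18.6, so E = (13.5, -12.8). UE is perpendicular to EQ, so EQ runs at 46.4°; with |EQ| = 17.7, Q = (25.7, -0.00908). ∠EQR = 119.3° gives QR at 107° from the x-axis; with |QR| = 14.3, R = (21.5, 13.7). ∠QRD = 51.9° gives RD at -125° from the x-axis; with |RD| = 26.6, D = (6.29, -8.18). ∠RDF = 111.7° gives DF at -56.5° from the x-axis; with |DF| = 27.6, F = (21.5, -31.2). Then |UF| = |F − U| = 37.9.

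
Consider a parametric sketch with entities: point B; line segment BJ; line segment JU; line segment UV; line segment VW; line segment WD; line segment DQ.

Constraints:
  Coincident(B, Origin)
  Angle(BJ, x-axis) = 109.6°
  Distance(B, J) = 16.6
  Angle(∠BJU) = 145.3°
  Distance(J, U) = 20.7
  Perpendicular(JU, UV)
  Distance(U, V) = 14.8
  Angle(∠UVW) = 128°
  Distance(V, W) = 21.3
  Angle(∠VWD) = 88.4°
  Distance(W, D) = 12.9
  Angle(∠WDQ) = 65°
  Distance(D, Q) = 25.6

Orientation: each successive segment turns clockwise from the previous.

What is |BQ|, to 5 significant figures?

35.133

∠VWD = 88.4° gives WD at -158.70° from the x-axis; with |WD| = 12.9, D = (10.382, 7.4608). ∠WDQ = 65.0° gives DQ at 86.300° from the x-axis; with |DQ| = 25.6, Q = (12.034, 33.007). Then |BQ| = |Q − B| = 35.133.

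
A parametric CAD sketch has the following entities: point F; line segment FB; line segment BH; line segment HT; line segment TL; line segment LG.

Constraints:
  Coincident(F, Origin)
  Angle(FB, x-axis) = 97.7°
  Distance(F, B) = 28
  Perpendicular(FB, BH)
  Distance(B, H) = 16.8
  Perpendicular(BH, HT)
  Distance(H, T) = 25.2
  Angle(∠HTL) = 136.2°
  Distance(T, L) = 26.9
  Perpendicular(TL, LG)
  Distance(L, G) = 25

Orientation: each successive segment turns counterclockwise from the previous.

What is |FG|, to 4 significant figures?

19.87

∠HTL = 136.2° gives TL at -38.50° from the x-axis; with |TL| = 26.9, L = (4.028, -16.22). The perpendicularity gives LG at right angles to TL, so LG runs at 51.50°; with |LG| = 25.0, G = (19.59, 3.343). Then |FG| = |G − F| = 19.87.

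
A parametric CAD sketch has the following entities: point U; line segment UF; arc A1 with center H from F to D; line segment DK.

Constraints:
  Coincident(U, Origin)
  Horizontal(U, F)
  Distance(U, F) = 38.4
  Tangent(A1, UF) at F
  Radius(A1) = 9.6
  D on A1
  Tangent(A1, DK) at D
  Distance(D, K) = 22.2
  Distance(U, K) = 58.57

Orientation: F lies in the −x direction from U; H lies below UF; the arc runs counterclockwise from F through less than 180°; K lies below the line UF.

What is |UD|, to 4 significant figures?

48.78

Checks: |UF| = 38.40 ✓; |HD| = 9.600 ✓; ∠(HD, DK) = 90.00° ✓; |DK| = 22.20 ✓; |UK| = 58.57 ✓.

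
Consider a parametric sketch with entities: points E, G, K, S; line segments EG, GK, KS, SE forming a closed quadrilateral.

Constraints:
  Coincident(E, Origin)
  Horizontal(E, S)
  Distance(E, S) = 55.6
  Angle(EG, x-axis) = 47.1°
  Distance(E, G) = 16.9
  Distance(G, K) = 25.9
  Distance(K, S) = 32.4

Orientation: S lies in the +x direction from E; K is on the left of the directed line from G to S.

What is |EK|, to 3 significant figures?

42.2

E is at the origin; E and S share the same y with |ES| = 55.6 and S in +x, so S = (55.6, 0). EG runs at 47.1° with |EG| = 16.9, so G = (11.5, 12.4). K is determined by |GK| = 25.9 and |KS| = 32.4 together: it lies at the intersection of circle(G, 25.9) and circle(S, 32.4). With |GS| = 45.8, the foot of the radical line on GS is 18.8 from G and the perpendicular offset is √(25.9² − 18.8²) = 17.9. Taking the left-of-GS solution: K = (34.4, 24.5).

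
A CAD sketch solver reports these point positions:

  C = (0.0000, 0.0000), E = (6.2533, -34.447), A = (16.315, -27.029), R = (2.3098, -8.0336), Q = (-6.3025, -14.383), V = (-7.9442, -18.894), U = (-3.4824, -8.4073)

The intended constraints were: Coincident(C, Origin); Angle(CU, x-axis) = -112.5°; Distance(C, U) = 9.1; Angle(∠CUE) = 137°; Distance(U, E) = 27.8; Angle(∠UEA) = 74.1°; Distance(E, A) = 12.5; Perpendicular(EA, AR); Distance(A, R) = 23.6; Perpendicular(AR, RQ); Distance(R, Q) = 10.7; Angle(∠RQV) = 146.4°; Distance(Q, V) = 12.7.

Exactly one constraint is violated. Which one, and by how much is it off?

Distance(Q, V) = 12.7 — off by 7.90.

C = (0.00, 0.00) ✓; CU at -112.5° ✓; |CU| = 9.100 ✓; ∠CUE = 137.0° ✓; |UE| = 27.80 ✓; ∠UEA = 74.10° ✓; |EA| = 12.50 ✓; ∠(EA, AR) = 90.00° ✓; |AR| = 23.60 ✓; ∠(AR, RQ) = 90.00° ✓; |RQ| = 10.70 ✓; ∠RQV = 146.4° ✓; |QV| = 4.800 ✗.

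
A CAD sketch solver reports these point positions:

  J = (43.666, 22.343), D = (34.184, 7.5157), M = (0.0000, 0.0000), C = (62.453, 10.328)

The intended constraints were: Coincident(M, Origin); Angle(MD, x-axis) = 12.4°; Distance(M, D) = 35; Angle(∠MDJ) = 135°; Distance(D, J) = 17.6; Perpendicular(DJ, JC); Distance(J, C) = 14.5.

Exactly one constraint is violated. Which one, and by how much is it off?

Distance(J, C) = 14.5 — off by 7.80.

M = (0.00, 0.00) ✓; MD at 12.40° ✓; |MD| = 35.00 ✓; ∠MDJ = 135.0° ✓; |DJ| = 17.60 ✓; ∠(DJ, JC) = 90.00° ✓; |JC| = 22.30 ✗.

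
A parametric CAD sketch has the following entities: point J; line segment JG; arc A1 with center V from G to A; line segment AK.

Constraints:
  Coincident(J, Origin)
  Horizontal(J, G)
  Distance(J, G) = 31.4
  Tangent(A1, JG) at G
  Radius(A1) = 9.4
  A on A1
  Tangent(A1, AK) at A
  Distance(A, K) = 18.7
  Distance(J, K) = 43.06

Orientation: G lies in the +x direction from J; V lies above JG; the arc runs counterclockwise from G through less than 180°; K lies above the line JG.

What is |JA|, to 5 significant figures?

42.010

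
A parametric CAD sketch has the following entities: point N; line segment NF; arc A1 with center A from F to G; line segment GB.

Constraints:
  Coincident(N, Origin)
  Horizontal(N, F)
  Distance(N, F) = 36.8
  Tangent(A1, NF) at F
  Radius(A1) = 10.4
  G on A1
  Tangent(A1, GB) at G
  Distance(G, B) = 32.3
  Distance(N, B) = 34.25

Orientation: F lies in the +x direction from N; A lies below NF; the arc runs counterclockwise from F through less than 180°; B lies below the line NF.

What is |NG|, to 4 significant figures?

28.38

N is at the origin; N and F share the same y with |NF| = 36.8 and F on the +x side, so F = (36.80, 0.000). A1 meets NF tangentially, so AF is at right angles to NF, so A = F + (0, -10.4) = (36.80, -10.40). Since AG ⟂ GB (tangency), |AB| = √(10.4² + 32.3²) = 33.93 regardless of where G sits on A1. So B lies on both circle(N, 34.25) and circle(A, 33.93); the below-NF intersection is B = (11.00, -32.44). G is the foot of the tangent from B: G = (27.95, -4.942).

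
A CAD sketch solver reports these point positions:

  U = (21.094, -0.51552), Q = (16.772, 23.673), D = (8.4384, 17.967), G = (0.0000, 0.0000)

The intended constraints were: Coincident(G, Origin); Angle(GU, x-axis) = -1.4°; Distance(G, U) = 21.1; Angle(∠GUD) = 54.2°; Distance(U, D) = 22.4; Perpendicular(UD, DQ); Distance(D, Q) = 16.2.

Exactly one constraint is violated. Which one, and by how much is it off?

Distance(D, Q) = 16.2 — off by 6.10.

G = (0.00, 0.00) ✓; GU at -1.400° ✓; |GU| = 21.10 ✓; ∠GUD = 54.20° ✓; |UD| = 22.40 ✓; ∠(UD, DQ) = 90.00° ✓; |DQ| = 10.10 ✗.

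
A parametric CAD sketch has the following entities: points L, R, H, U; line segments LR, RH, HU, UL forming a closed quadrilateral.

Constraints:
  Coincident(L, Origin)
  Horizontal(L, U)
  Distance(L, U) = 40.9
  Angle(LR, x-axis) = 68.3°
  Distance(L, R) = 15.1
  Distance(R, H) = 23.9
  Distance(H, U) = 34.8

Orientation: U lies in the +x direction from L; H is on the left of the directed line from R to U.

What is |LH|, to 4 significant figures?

38.03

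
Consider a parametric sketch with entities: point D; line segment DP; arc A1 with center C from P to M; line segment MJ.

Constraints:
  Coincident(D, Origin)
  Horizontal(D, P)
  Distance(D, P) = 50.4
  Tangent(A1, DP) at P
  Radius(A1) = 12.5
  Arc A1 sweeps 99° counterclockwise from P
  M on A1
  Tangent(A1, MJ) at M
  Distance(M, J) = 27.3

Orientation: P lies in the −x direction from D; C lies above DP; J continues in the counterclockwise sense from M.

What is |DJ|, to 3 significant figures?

59.2

D is at the origin; D and P share the same y with |DP| = 50.4 and P on the −x side, so P = (-50.4, 0.00). The tangent condition forces CP to be normal to DP, so C = P + (0, 12.5) = (-50.4, 12.5). On A1, P sits at bearing -90° from C; a 99° counterclockwise sweep puts M at bearing 9°, so M = C + 12.5·(cos 9°, sin 9°) = (-38.1, 14.5). The tangent condition forces CM to be normal to MJ, so MJ runs along (−sin 9°, cos 9°); with |MJ| = 27.3, J = (-42.3, 41.4). Then |DJ| = |J − D| = 59.2.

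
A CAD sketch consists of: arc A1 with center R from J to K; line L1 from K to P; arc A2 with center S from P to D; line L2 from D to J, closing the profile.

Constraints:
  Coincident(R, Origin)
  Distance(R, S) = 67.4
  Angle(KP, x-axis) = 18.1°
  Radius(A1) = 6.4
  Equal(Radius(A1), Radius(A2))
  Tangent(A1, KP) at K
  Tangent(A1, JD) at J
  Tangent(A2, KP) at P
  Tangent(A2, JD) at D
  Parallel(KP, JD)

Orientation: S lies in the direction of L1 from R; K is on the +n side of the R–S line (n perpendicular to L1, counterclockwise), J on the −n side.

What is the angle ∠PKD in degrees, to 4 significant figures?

10.75°

Tangency of A1 to both parallel lines with radius 6.4 puts K and J at R ± 6.4·n: K = (-1.988, 6.083), J = (1.988, -6.083). Equal radii place P and D the same way about S: P = S + 6.4·n = (62.08, 27.02), D = S − 6.4·n = (66.05, 14.86). Then cos ∠PKD = KP·KD / (|KP||KD|), giving 10.75°.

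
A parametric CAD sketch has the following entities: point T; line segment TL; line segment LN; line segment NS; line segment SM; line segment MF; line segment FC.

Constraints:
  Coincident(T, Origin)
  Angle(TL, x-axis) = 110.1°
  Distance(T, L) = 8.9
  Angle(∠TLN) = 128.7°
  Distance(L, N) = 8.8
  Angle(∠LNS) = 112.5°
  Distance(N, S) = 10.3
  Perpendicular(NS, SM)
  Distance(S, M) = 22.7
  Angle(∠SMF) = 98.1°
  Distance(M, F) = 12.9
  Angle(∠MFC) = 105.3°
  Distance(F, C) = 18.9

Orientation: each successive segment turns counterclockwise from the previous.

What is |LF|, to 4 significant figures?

16.41

The perpendicularity gives SM at right angles to NS, so SM runs at -41.10°; with |SM| = 22.7, M = (-1.064, -11.52). ∠SMF = 98.1° gives MF at 40.80° from the x-axis; with |MF| = 12.9, F = (8.701, -3.090). Then |LF| = |F − L| = 16.41.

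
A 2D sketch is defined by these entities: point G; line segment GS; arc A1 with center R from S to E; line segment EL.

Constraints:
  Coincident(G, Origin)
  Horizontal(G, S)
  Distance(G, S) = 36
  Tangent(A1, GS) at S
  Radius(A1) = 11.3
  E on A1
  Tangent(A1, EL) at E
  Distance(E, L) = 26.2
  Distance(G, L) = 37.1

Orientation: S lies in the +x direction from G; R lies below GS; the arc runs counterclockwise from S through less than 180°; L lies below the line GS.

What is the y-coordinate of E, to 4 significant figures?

-7.869

Checks: |RE| = 11.30 ✓; ∠(RE, EL) = 90.00° ✓; |EL| = 26.20 ✓; |GL| = 37.10 ✓.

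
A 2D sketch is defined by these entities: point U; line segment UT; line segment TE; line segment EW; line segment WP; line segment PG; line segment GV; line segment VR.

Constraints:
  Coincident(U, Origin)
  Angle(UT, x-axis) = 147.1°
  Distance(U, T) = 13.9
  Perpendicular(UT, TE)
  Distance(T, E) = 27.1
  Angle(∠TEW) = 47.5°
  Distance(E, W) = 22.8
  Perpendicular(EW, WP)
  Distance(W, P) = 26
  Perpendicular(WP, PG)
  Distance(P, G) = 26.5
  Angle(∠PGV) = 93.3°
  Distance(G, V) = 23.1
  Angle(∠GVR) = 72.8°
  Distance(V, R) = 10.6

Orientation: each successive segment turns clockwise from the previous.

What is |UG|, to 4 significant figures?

35.75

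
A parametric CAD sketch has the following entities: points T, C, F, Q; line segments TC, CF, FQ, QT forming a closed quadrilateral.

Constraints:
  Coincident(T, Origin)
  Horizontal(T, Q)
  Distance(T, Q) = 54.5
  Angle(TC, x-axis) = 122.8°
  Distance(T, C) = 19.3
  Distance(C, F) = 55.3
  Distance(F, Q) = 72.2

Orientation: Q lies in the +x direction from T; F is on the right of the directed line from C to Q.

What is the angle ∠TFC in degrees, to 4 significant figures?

13.51°

T is at the origin; TQ is horizontal with |TQ| = 54.5 and Q in +x, so Q = (54.5, 0). TC runs at 122.8° with |TC| = 19.3, so C = (-10.45, 16.22). F is determined by |CF| = 55.3 and |FQ| = 72.2 together: it lies at the intersection of circle(C, 55.3) and circle(Q, 72.2). With |CQ| = 66.95, the foot of the radical line on CQ is 17.38 from C and the perpendicular offset is √(55.3² − 17.38²) = 52.50. Taking the right-of-CQ solution: F = (-6.311, -38.92).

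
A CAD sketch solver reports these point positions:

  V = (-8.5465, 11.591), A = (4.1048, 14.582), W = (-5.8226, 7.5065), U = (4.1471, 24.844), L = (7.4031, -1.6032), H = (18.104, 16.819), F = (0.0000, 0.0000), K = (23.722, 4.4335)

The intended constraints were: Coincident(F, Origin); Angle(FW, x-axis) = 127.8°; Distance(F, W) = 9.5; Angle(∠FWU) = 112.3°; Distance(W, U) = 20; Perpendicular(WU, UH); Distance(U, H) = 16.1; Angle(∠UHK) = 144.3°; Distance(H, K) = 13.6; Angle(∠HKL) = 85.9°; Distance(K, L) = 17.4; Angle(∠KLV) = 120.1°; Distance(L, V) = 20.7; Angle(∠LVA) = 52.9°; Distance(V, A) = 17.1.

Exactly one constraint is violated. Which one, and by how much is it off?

Distance(V, A) = 17.1 — off by 4.10.

F = (0.00, 0.00) ✓; FW at 127.8° ✓; |FW| = 9.500 ✓; ∠FWU = 112.3° ✓; |WU| = 20.00 ✓; ∠(WU, UH) = 90.00° ✓; |UH| = 16.10 ✓; ∠UHK = 144.3° ✓; |HK| = 13.60 ✓; ∠HKL = 85.90° ✓; |KL| = 17.40 ✓; ∠KLV = 120.1° ✓; |LV| = 20.70 ✓; ∠LVA = 52.90° ✓; |VA| = 13.00 ✗.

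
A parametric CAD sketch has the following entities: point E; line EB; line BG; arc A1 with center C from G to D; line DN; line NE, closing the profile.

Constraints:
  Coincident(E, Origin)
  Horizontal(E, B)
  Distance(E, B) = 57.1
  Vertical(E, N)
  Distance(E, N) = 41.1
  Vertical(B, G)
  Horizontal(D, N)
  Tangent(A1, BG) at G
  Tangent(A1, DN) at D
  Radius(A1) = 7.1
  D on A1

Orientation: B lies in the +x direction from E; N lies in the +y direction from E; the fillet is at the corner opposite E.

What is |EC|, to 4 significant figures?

60.46

EN is vertical with |EN| = 41.1 and N on the +y side, so N = (0.000, 41.10). The virtual corner opposite E is at (57.10, 41.10). Tangency of A1 to BG means the radius CG is perpendicular to BG and A1 meets DN tangentially, so CD is at right angles to DN, with radius 7.1, so the center C sits 7.1 in from both sides at C = (50.00, 34.00). Then |EC| = |C − E| = 60.46.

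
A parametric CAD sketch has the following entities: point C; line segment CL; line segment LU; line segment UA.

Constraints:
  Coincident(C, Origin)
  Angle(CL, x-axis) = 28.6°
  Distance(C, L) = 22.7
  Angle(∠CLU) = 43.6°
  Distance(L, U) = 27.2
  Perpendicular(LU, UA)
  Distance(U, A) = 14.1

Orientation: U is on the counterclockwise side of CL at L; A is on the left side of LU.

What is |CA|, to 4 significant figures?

10.87

C is at the origin; CL runs at 28.6° with length 22.7, so L = 22.7·(cos 28.6°, sin 28.6°) = (19.93, 10.87). ∠CLU = 43.6°, so LU runs at 28.6° + (180° − 43.6°) = 165.0° from the x-axis; with |LU| = 27.2, U = L + 27.2·(cos 165.0°, sin 165.0°) = (-6.343, 17.91). LU ⟂ UA; with |UA| = 14.1 on the left of LU, A = U + 14.1·(-0.2588, -0.9659) = (-9.992, 4.287). Then |CA| = |A − C| = 10.87.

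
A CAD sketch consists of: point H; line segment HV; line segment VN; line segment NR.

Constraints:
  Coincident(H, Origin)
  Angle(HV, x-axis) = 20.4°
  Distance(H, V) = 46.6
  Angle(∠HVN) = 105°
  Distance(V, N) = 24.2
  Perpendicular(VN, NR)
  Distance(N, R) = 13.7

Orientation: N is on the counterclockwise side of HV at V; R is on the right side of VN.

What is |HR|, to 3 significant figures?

69.0

H is at the origin; HV runs at 20.4° with length 46.6, so V = 46.6·(cos 20.4°, sin 20.4°) = (43.7, 16.2). ∠HVN = 105.0°, so VN runs at 20.4° + (180° − 105.0°) = 95.4° from the x-axis; with |VN| = 24.2, N = V + 24.2·(cos 95.4°, sin 95.4°) = (41.4, 40.3). The perpendicularity gives NR at right angles to VN; with |NR| = 13.7 on the right of VN, R = N + 13.7·(0.996, 0.0941) = (55.0, 41.6). Then |HR| = |R − H| = 69.0.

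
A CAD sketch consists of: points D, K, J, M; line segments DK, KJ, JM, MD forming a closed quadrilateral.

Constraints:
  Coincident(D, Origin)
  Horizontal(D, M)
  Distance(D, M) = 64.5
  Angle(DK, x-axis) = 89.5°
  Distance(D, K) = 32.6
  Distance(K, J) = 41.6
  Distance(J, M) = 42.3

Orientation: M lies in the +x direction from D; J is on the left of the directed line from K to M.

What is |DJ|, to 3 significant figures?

54.9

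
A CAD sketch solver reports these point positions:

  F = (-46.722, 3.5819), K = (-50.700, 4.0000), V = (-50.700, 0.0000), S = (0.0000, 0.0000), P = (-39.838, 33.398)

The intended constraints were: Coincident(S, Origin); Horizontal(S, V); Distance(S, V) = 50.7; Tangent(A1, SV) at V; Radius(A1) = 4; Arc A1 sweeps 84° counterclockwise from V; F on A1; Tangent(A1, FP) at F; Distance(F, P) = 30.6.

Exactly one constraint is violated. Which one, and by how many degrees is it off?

Tangent(A1, FP) at F — off by 7.00°.

S = (0.00, 0.00) ✓; S.y = 0.00, V.y = 0.00 ✓; |SV| = 50.70 ✓; ∠(KV, VS) = 90.00° ✓; |KV| = 4.000 ✓; bearing(K→F) − bearing(K→V) = 84.00° ✓; |KF| = 4.000 ✓; ∠(KF, FP) = 97.00° ✗; |FP| = 30.60 ✓.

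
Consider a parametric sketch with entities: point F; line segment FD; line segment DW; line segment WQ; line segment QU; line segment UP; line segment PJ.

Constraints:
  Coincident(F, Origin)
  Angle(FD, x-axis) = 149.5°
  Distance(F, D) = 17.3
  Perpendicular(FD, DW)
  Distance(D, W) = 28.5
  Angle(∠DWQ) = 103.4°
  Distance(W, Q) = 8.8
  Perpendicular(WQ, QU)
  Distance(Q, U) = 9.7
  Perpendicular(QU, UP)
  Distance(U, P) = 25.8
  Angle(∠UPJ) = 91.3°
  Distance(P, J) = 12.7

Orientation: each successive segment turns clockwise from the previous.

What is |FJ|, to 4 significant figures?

44.31

F is at the origin; FD runs at 149.5° with length 17.3, so D = (-14.91, 8.780). FD is perpendicular to DW, so DW runs at 59.50°; with |DW| = 28.5, W = (-0.4413, 33.34). ∠DWQ = 103.4° gives WQ at -17.10° from the x-axis; with |WQ| = 8.8, Q = (7.970, 30.75). WQ ⟂ QU, so QU runs at -107.1°; with |QU| = 9.7, U = (5.117, 21.48). QU ⟂ UP, so UP runs at 162.9°; with |UP| = 25.8, P = (-19.54, 29.06). ∠UPJ = 91.3° gives PJ at 74.20° from the x-axis; with |PJ| = 12.7, J = (-16.08, 41.28). Then |FJ| = |J − F| = 44.31.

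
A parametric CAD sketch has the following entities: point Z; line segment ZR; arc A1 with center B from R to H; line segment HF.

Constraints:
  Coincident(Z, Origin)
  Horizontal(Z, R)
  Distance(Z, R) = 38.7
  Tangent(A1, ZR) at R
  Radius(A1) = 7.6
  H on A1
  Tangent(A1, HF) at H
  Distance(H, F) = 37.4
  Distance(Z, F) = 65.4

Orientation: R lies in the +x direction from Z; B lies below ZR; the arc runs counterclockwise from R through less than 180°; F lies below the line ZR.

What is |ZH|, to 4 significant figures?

33.62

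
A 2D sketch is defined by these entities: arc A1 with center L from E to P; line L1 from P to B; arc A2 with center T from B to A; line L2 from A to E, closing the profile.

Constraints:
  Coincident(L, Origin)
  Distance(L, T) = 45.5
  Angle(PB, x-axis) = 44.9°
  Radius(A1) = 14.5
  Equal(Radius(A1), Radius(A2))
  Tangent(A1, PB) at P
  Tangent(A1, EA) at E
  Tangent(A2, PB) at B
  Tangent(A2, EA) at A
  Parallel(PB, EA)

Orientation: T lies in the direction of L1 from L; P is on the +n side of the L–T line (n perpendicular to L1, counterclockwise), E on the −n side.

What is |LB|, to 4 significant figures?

47.75

The slot axis is L1's direction at 44.9°, so u = (cos 44.9°, sin 44.9°) = (0.7083, 0.7059) and n = (−sin 44.9°, cos 44.9°) = (-0.7059, 0.7083). L is at the origin and T lies 45.5 along u from L, so T = 45.5·u = (32.23, 32.12). Tangency of A1 to both parallel lines with radius 14.5 puts P and E at L ± 14.5·n: P = (-10.24, 10.27), E = (10.24, -10.27). Equal radii place B and A the same way about T: B = T + 14.5·n = (21.99, 42.39), A = T − 14.5·n = (42.46, 21.85). Then |LB| = |B − L| = 47.75.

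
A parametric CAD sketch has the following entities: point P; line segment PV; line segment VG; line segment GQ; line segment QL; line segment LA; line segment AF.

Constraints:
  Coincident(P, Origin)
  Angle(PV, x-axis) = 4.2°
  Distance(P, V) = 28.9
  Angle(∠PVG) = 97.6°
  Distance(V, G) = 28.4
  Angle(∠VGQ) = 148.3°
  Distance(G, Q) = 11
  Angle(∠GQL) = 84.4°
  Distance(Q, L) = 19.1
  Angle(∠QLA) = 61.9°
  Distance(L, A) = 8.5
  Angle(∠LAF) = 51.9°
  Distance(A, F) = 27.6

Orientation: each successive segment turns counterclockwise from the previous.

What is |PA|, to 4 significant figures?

30.62

P is at the origin; PV runs at 4.2° with length 28.9, so V = (28.82, 2.117). ∠PVG = 97.6° gives VG at 86.60° from the x-axis; with |VG| = 28.4, G = (30.51, 30.47). ∠VGQ = 148.3° gives GQ at 118.3° from the x-axis; with |GQ| = 11.0, Q = (25.29, 40.15). ∠GQL = 84.4° gives QL at -146.1° from the x-axis; with |QL| = 19.1, L = (9.438, 29.50). ∠QLA = 61.9° gives LA at -28.00° from the x-axis; with |LA| = 8.5, A = (16.94, 25.51). Then |PA| = |A − P| = 30.62.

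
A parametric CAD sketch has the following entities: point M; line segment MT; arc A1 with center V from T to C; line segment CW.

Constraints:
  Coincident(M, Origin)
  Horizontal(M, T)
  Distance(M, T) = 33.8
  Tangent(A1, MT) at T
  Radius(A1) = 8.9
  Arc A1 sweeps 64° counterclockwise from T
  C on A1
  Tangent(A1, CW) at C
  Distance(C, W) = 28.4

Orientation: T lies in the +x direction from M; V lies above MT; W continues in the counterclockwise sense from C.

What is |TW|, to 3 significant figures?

36.7

On A1, T sits at bearing -90° from V; a 64° counterclockwise sweep puts C at bearing -26°, so C = V + 8.9·(cos -26°, sin -26°) = (41.8, 5.00). The tangent condition forces VC to be normal to CW, so CW runs along (−sin -26°, cos -26°); with |CW| = 28.4, W = (54.2, 30.5). Then |TW| = |W − T| = 36.7.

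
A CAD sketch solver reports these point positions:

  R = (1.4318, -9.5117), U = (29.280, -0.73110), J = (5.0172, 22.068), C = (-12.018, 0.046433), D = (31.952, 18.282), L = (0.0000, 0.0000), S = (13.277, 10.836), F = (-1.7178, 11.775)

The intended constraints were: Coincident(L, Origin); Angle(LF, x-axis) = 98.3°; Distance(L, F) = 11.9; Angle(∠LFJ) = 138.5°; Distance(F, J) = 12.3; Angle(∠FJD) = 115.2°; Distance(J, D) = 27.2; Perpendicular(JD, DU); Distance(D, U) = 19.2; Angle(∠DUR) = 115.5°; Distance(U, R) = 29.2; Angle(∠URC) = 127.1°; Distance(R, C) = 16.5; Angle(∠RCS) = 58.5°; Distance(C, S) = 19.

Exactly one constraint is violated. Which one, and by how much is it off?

Distance(C, S) = 19 — off by 8.50.

L = (0.00, 0.00) ✓; LF at 98.30° ✓; |LF| = 11.90 ✓; ∠LFJ = 138.5° ✓; |FJ| = 12.30 ✓; ∠FJD = 115.2° ✓; |JD| = 27.20 ✓; ∠(JD, DU) = 90.00° ✓; |DU| = 19.20 ✓; ∠DUR = 115.5° ✓; |UR| = 29.20 ✓; ∠URC = 127.1° ✓; |RC| = 16.50 ✓; ∠RCS = 58.50° ✓; |CS| = 27.50 ✗.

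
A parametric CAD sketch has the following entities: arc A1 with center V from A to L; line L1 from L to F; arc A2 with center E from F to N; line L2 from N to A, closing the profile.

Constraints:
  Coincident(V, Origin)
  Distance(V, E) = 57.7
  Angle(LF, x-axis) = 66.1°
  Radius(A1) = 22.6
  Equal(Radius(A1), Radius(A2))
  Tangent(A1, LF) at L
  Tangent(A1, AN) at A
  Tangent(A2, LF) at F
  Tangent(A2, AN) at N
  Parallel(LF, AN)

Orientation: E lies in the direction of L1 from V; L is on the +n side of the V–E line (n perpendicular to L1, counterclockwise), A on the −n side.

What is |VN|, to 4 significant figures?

61.97

The slot axis is L1's direction at 66.1°, so u = (cos 66.1°, sin 66.1°) = (0.4051, 0.9143) and n = (−sin 66.1°, cos 66.1°) = (-0.9143, 0.4051). V is at the origin and E lies 57.7 along u from V, so E = 57.7·u = (23.38, 52.75). Tangency of A1 to both parallel lines with radius 22.6 puts L and A at V ± 22.6·n: L = (-20.66, 9.156), A = (20.66, -9.156). Equal radii place F and N the same way about E: F = E + 22.6·n = (2.715, 61.91), N = E − 22.6·n = (44.04, 43.60). Then |VN| = |N − V| = 61.97.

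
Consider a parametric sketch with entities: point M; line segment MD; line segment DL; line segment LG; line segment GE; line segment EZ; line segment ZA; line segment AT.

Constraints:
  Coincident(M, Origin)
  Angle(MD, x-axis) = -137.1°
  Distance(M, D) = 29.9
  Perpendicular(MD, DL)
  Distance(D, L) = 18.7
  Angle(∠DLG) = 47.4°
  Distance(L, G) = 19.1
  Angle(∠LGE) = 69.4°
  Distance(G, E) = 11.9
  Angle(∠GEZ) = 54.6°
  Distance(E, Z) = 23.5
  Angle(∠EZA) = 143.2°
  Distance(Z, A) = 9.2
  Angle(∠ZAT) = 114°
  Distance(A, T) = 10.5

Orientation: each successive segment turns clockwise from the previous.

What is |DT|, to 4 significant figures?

35.10

M is at the origin; MD runs at -137.1° with length 29.9, so D = (-21.90, -20.35). MD is perpendicular to DL, so DL runs at 132.9°; with |DL| = 18.7, L = (-34.63, -6.655). ∠DLG = 47.4° gives LG at 0.3000° from the x-axis; with |LG| = 19.1, G = (-15.53, -6.555). ∠LGE = 69.4° gives GE at -110.3° from the x-axis; with |GE| = 11.9, E = (-19.66, -17.72). ∠GEZ = 54.6° gives EZ at 124.3° from the x-axis; with |EZ| = 23.5, Z = (-32.90, 1.697). ∠EZA = 143.2° gives ZA at 87.50° from the x-axis; with |ZA| = 9.2, A = (-32.50, 10.89). ∠ZAT = 114.0° gives AT at 21.50° from the x-axis; with |AT| = 10.5, T = (-22.73, 14.74). Then |DT| = |T − D| = 35.10.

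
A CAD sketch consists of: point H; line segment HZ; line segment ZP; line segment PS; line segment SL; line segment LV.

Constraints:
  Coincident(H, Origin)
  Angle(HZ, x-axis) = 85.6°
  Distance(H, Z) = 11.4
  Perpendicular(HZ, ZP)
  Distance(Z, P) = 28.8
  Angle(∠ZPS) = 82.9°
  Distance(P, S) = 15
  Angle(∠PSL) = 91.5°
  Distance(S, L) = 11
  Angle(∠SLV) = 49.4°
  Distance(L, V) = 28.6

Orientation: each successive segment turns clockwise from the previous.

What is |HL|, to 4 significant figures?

16.18

H is at the origin; HZ runs at 85.6° with length 11.4, so Z = (0.8746, 11.37). HZ is perpendicular to ZP, so ZP runs at -4.400°; with |ZP| = 28.8, P = (29.59, 9.157). ∠ZPS = 82.9° gives PS at -101.5° from the x-axis; with |PS| = 15.0, S = (26.60, -5.542). ∠PSL = 91.5° gives SL at 170.0° from the x-axis; with |SL| = 11.0, L = (15.77, -3.632). Then |HL| = |L − H| = 16.18.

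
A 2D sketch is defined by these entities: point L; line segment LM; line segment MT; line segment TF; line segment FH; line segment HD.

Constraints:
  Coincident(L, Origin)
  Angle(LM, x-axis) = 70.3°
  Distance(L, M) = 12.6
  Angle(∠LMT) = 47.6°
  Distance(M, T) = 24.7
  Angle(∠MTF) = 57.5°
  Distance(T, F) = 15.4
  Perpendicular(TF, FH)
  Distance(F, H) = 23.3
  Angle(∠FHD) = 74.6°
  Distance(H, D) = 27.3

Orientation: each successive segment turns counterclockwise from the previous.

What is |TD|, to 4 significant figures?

19.41

L is at the origin; LM runs at 70.3° with length 12.6, so M = (4.247, 11.86). ∠LMT = 47.6° gives MT at -157.3° from the x-axis; with |MT| = 24.7, T = (-18.54, 2.331). ∠MTF = 57.5° gives TF at -34.80° from the x-axis; with |TF| = 15.4, F = (-5.894, -6.458). TF is perpendicular to FH, so FH runs at 55.20°; with |FH| = 23.3, H = (7.404, 12.67). ∠FHD = 74.6° gives HD at 160.6° from the x-axis; with |HD| = 27.3, D = (-18.35, 21.74). Then |TD| = |D − T| = 19.41.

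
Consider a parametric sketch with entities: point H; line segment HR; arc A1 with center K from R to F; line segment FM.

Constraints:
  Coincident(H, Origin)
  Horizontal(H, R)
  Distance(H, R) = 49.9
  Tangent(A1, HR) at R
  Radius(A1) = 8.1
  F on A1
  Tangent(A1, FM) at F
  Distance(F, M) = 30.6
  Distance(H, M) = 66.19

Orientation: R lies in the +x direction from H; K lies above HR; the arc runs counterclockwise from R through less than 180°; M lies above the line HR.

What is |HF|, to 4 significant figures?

58.65

Checks: |KF| = 8.100 ✓; ∠(KF, FM) = 90.00° ✓; |FM| = 30.60 ✓; |HM| = 66.19 ✓.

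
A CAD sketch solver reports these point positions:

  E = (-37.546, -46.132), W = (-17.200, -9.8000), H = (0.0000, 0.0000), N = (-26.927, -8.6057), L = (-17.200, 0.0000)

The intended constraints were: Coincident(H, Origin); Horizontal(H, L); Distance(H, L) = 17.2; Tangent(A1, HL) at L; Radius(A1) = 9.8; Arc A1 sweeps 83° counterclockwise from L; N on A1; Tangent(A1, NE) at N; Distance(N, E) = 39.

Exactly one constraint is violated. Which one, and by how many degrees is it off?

Tangent(A1, NE) at N — off by 8.80°.

H = (0.00, 0.00) ✓; H.y = 0.00, L.y = 0.00 ✓; |HL| = 17.20 ✓; ∠(WL, LH) = 90.00° ✓; |WL| = 9.800 ✓; bearing(W→N) − bearing(W→L) = 83.00° ✓; |WN| = 9.800 ✓; ∠(WN, NE) = 98.80° ✗; |NE| = 39.00 ✓.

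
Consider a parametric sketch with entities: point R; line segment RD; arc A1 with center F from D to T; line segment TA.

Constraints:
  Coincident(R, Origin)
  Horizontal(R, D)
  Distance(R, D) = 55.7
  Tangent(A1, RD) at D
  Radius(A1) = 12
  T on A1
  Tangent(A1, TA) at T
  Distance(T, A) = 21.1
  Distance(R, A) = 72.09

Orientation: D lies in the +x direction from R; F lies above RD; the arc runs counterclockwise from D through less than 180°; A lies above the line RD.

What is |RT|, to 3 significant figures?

69.0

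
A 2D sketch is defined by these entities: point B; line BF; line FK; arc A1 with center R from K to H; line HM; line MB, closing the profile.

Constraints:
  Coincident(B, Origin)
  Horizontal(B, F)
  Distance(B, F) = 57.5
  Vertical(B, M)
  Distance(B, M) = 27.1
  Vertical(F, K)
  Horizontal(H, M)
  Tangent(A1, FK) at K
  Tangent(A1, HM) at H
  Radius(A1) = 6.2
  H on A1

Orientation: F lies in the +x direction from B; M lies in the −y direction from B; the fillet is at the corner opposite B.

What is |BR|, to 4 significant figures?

55.39

B is at the origin; BF is horizontal with |BF| = 57.5 and F on the +x side, so F = (57.50, 0.000). BM is vertical with |BM| = 27.1 and M on the −y side, so M = (0.000, -27.10). The virtual corner opposite B is at (57.50, -27.10). The tangent condition forces RK to be normal to FK and A1 meets HM tangentially, so RH is at right angles to HM, with radius 6.2, so the center R sits 6.2 in from both sides at R = (51.30, -20.90). Then |BR| = |R − B| = 55.39.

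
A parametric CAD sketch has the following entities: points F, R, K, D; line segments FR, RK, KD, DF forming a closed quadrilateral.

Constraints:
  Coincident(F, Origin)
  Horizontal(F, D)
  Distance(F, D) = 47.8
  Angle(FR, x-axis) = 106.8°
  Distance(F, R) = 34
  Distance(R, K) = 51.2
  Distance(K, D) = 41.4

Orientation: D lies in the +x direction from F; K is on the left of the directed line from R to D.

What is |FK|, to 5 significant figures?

57.625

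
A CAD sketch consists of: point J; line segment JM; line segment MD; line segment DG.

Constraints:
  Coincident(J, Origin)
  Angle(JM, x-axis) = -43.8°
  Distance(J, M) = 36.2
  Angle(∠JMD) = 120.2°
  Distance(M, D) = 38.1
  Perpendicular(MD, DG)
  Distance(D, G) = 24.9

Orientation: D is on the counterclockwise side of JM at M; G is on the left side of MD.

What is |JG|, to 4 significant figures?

56.67

J is at the origin; JM runs at -43.8° with length 36.2, so M = 36.2·(cos -43.8°, sin -43.8°) = (26.13, -25.06). ∠JMD = 120.2°, so MD runs at -43.8° + (180° − 120.2°) = 16.00° from the x-axis; with |MD| = 38.1, D = M + 38.1·(cos 16.00°, sin 16.00°) = (62.75, -14.55). The perpendicularity gives DG at right angles to MD; with |DG| = 24.9 on the left of MD, G = D + 24.9·(-0.2756, 0.9613) = (55.89, 9.382). Then |JG| = |G − J| = 56.67.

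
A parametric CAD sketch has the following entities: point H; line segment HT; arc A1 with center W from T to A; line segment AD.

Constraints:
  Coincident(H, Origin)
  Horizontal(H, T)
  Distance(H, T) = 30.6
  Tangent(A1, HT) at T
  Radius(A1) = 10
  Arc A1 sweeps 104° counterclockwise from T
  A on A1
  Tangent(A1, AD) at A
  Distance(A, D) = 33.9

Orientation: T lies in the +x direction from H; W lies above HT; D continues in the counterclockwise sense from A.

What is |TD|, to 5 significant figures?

45.337

H is at the origin; H and T share the same y with |HT| = 30.6 and T on the +x side, so T = (30.600, 0.0000). A1 meets HT tangentially, so WT is at right angles to HT, so W = T + (0, 10) = (30.600, 10.000). On A1, T sits at bearing -90° from W; a 104° counterclockwise sweep puts A at bearing 14°, so A = W + 10.0·(cos 14°, sin 14°) = (40.303, 12.419). A1 meets AD tangentially, so WA is at right angles to AD, so AD runs along (−sin 14°, cos 14°); with |AD| = 33.9, D = (32.102, 45.312). Then |TD| = |D − T| = 45.337.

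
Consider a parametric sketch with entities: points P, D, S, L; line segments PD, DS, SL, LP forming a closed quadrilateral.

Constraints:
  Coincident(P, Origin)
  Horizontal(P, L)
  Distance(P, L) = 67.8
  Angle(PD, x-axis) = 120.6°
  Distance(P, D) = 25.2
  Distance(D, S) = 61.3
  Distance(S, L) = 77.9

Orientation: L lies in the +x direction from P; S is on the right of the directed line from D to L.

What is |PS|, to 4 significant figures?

38.26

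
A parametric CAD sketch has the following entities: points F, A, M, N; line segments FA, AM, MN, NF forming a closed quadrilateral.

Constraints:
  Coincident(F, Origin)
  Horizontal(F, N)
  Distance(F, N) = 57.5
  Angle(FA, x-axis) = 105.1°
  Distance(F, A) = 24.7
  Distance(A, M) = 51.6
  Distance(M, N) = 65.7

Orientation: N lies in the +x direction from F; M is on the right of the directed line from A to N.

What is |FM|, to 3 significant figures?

27.7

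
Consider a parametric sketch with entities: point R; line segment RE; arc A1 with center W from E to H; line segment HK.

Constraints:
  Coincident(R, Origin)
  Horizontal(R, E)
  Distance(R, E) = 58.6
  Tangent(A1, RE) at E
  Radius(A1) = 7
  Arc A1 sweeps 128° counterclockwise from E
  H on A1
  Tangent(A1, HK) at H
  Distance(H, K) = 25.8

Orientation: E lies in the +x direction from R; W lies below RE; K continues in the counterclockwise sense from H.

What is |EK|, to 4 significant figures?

33.30

On A1, E sits at bearing 90° from W; a 128° counterclockwise sweep puts H at bearing 218°, so H = W + 7.0·(cos 218°, sin 218°) = (53.08, -11.31). The tangent condition forces WH to be normal to HK, so HK runs along (−sin 218°, cos 218°); with |HK| = 25.8, K = (68.97, -31.64). Then |EK| = |K − E| = 33.30.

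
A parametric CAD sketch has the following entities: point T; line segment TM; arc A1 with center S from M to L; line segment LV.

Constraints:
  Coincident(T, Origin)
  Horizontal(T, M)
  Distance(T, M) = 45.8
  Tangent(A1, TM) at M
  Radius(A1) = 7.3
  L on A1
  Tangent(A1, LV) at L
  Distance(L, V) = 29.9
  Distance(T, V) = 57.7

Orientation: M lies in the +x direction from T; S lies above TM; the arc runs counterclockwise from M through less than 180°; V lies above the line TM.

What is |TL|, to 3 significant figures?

53.6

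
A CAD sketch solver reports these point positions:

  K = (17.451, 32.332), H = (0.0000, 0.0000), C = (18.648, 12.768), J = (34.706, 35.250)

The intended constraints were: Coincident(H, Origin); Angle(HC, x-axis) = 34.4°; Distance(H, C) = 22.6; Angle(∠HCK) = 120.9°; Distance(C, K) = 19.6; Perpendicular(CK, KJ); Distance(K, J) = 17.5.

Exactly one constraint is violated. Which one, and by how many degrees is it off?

Perpendicular(CK, KJ) — off by 6.10°.

H = (0.00, 0.00) ✓; HC at 34.40° ✓; |HC| = 22.60 ✓; ∠HCK = 120.9° ✓; |CK| = 19.60 ✓; ∠(CK, KJ) = 83.90° ✗; |KJ| = 17.50 ✓.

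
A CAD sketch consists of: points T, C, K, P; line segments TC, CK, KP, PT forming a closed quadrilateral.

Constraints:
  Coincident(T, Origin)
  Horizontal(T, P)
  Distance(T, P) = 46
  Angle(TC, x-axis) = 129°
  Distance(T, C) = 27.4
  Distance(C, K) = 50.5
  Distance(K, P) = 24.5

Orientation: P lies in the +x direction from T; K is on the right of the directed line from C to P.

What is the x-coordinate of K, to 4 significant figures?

23.20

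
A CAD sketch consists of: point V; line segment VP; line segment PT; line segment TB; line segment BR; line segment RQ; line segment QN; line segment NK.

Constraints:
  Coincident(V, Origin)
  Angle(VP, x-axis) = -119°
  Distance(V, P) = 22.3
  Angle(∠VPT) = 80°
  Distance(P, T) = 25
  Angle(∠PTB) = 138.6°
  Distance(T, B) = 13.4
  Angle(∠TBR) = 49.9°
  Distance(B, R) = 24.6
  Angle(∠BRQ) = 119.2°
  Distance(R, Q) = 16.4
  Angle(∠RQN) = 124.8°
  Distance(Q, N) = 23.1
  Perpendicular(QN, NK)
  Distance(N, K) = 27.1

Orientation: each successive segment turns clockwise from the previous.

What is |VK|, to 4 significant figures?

46.86

∠RQN = 124.8° gives QN at -146.5° from the x-axis; with |QN| = 23.1, N = (-30.91, -32.19). The perpendicularity gives NK at right angles to QN, so NK runs at 123.5°; with |NK| = 27.1, K = (-45.87, -9.591). Then |VK| = |K − V| = 46.86.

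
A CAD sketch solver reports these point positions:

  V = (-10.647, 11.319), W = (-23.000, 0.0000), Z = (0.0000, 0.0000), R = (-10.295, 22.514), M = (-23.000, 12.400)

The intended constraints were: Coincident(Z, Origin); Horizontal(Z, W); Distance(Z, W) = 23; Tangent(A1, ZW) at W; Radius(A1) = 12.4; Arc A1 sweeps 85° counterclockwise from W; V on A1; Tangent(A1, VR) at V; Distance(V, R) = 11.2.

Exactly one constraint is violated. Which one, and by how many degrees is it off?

Tangent(A1, VR) at V — off by 3.20°.

Z = (0.00, 0.00) ✓; Z.y = 0.00, W.y = 0.00 ✓; |ZW| = 23.00 ✓; ∠(MW, WZ) = 90.00° ✓; |MW| = 12.40 ✓; bearing(M→V) − bearing(M→W) = 85.00° ✓; |MV| = 12.40 ✓; ∠(MV, VR) = 86.80° ✗; |VR| = 11.20 ✓.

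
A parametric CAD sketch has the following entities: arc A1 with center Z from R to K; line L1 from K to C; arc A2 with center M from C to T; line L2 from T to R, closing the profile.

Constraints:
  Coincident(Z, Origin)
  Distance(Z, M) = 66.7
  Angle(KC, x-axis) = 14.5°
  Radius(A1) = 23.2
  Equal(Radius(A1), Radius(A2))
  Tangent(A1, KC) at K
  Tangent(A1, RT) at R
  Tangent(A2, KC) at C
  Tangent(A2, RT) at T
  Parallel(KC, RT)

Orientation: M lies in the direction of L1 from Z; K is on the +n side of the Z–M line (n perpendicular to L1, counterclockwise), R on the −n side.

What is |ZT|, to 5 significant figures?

70.620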